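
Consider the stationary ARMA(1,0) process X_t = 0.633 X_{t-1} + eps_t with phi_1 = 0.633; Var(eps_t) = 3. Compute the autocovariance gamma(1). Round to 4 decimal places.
\gamma(1) = 3.1686

Multiply the model equation by X_{t-k} and take expectations. With theta_0 = psi_0 = 1 and psi_j the MA(infinity) weights, this gives
  gamma(k) - sum_i phi_i gamma(k-i) = c_k,
  c_k = sigma^2 * sum_{j=k..q} theta_j psi_{j-k}   (c_k = 0 for k > q),
using gamma(-m) = gamma(m).
Pure AR (q = 0): c_0 = sigma^2 = 3, c_k = 0 for k >= 1.
Equations for k = 0 and k = 1 (AR order 1):
  gamma(0) = phi_1 gamma(1) + c_0
  gamma(1) = phi_1 gamma(0) + c_1
Substituting the second into the first: gamma(0) (1 - phi_1^2) = c_0 + phi_1 c_1, so
  gamma(0) = c_0 / (1 - phi_1^2) = 3 / (1 - (0.633)^2) = 3 / 0.599311 = 5.005748.
  gamma(1) = phi_1 gamma(0) = (0.633)(5.005748) = 3.168639.
Therefore gamma(1) = 3.1686 (to 4 decimal places).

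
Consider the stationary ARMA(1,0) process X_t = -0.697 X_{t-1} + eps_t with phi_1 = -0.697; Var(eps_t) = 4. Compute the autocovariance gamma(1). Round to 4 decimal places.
\gamma(1) = -5.4221

Multiply the model equation by X_{t-k} and take expectations. With theta_0 = psi_0 = 1 and psi_j the MA(infinity) weights, this gives
  gamma(k) - sum_i phi_i gamma(k-i) = c_k,
  c_k = sigma^2 * sum_{j=k..q} theta_j psi_{j-k}   (c_k = 0 for k > q),
using gamma(-m) = gamma(m).
Pure AR (q = 0): c_0 = sigma^2 = 4, c_k = 0 for k >= 1.
Equations for k = 0 and k = 1 (AR order 1):
  gamma(0) = phi_1 gamma(1) + c_0
  gamma(1) = phi_1 gamma(0) + c_1
Substituting the second into the first: gamma(0) (1 - phi_1^2) = c_0 + phi_1 c_1, so
  gamma(0) = c_0 / (1 - phi_1^2) = 4 / (1 - (-0.697)^2) = 4 / 0.514191 = 7.77921.
  gamma(1) = phi_1 gamma(0) = (-0.697)(7.77921) = -5.42211.
Therefore gamma(1) = -5.4221 (to 4 decimal places).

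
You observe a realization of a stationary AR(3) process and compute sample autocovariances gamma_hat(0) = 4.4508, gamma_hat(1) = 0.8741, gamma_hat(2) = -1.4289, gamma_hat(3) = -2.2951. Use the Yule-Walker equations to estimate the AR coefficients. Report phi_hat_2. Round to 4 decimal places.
\hat\phi_{2} = -0.2580

The Yule-Walker equations for an AR(p) process read, in matrix form,
  Gamma_p phi = r_p,   with   (Gamma_p)_{ij} = gamma(|i - j|),
                       (r_p)_i = gamma(i),   i,j = 1..p.
Substitute the sample gammas (Toeplitz matrix and right-hand side of size 3):
  Gamma_p = [[4.4508, 0.8741, -1.4289], [0.8741, 4.4508, 0.8741], [-1.4289, 0.8741, 4.4508]]
  r_p     = [0.8741, -1.4289, -2.2951]
Written out (R1..R3):
  (R1) 4.4508 phi_1 + 0.8741 phi_2 - 1.4289 phi_3 = 0.8741
  (R2) 0.8741 phi_1 + 4.4508 phi_2 + 0.8741 phi_3 = -1.4289
  (R3) -1.4289 phi_1 + 0.8741 phi_2 + 4.4508 phi_3 = -2.2951
Gaussian elimination:
  R2 <- R2 - (0.8741/4.4508) R1 = R2 - (0.196392) R1:  4.279134 phi_2 + 1.154724 phi_3 = -1.600566
  R3 <- R3 - (-1.4289/4.4508) R1 = R3 - (-0.321043) R1:  1.154724 phi_2 + 3.992061 phi_3 = -2.014476
  R3 <- R3 - (1.154724/4.279134) R2 = R3 - (0.26985) R2:  3.680459 phi_3 = -1.582563
Back-substitution:
  phi_hat_3 = -1.582563 / 3.680459 = -0.429991
  phi_hat_2 = (-1.600566 - (1.154724)(-0.429991)) / 4.279134 = -0.258007
  phi_hat_1 = (0.8741 - (0.8741)(-0.258007) - (-1.4289)(-0.429991)) / 4.4508 = 0.109016
So phi_hat = [0.1090, -0.2580, -0.4300].
Therefore phi_hat_2 = -0.2580.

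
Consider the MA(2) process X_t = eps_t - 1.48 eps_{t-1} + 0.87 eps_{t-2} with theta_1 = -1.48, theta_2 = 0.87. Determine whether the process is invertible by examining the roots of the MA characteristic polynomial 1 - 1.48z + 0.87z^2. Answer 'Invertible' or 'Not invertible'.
\text{Invertible}

The MA(q) characteristic polynomial is P(z) = 1 - 1.48z + 0.87z^2.
Invertibility requires all roots to lie outside the unit circle, i.e. |z| > 1 for every root.
Set 1 + (-1.48) z + (0.87) z^2 = 0, i.e. a z^2 + b z + c = 0 with a = 0.87, b = -1.48, c = 1.
Discriminant D = b^2 - 4ac = (-1.48)^2 - 4*(0.87)*1 = 2.1904 - (3.48) = -1.2896.
D < 0, so the roots are the complex-conjugate pair z = (-b +/- i sqrt(-D)) / (2a) = 0.8506 +/- 0.6526i.
For a conjugate pair |z|^2 = z * conj(z) = (product of roots) = c/a = 1/(0.87) = 1.149425, so |z| = sqrt(1.149425) = 1.0721 for both roots.
Moduli of all roots: 1.0721, 1.0721.
All moduli strictly greater than 1? Yes.
Verdict: Invertible.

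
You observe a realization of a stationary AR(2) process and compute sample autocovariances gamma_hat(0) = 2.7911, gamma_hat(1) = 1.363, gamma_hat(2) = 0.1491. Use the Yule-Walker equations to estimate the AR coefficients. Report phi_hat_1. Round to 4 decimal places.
\hat\phi_{1} = 0.6070

The Yule-Walker equations for an AR(p) process read, in matrix form,
  Gamma_p phi = r_p,   with   (Gamma_p)_{ij} = gamma(|i - j|),
                       (r_p)_i = gamma(i),   i,j = 1..p.
Substitute the sample gammas (Toeplitz matrix and right-hand side of size 2):
  Gamma_p = [[2.7911, 1.363], [1.363, 2.7911]]
  r_p     = [1.363, 0.1491]
Written out:
  2.7911 phi_1 + 1.363 phi_2 = 1.363
  1.363 phi_1 + 2.7911 phi_2 = 0.1491
Solve by Cramer's rule:
  det = gamma(0)^2 - gamma(1)^2 = (2.7911)^2 - (1.363)^2 = 7.79023921 - 1.857769 = 5.93247021
  phi_hat_1 = [gamma(1) gamma(0) - gamma(1) gamma(2)] / det = [(1.363)(2.7911) - (1.363)(0.1491)] / 5.93247021 = 3.601046 / 5.93247021 = 0.607
  phi_hat_2 = [gamma(0) gamma(2) - gamma(1)^2] / det = [(2.7911)(0.1491) - (1.363)^2] / 5.93247021 = -1.44161599 / 5.93247021 = -0.243
So phi_hat = [0.6070, -0.2430].
Therefore phi_hat_1 = 0.6070.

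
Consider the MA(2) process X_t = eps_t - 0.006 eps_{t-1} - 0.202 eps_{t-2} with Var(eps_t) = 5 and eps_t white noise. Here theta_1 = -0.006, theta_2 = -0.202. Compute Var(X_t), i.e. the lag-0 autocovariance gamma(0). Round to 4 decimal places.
\gamma(0) = 5.2042

For an MA(q) process X_t = eps_t + sum_i theta_i eps_{t-i} with
Var(eps_t) = sigma^2, the variance is
  gamma(0) = sigma^2 * (1 + sum_i theta_i^2).
  sum_i theta_i^2 = (-0.006)^2 + (-0.202)^2 = 0.000036 + 0.040804 = 0.04084.
  gamma(0) = 5 * (1 + 0.04084) = 5 * 1.04084 = 5.2042.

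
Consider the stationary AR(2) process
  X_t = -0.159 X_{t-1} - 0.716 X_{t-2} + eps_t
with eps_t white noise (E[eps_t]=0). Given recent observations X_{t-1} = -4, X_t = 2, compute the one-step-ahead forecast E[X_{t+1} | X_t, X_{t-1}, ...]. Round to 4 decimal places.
E[X_{t+1} \mid \mathcal F_t] = 2.5460

For an AR(p) model X_t = c + sum_i phi_i X_{t-i} + eps_t, the
one-step-ahead conditional mean is
  E[X_{t+1} | X_t, ...] = c + sum_i phi_i X_{t+1-i}.
Substitute known values:
  E[X_{t+1} | ...] = (-0.159) * (2) + (-0.716) * (-4)
                   = 2.5460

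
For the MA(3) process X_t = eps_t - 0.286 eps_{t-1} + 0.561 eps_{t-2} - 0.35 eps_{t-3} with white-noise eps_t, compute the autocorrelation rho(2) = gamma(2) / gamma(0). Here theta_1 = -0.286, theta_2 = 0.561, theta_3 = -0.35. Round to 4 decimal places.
\rho(2) = 0.4352

For an MA(q) process with theta_0 = 1, the autocovariance is
  gamma(k) = sigma^2 * sum_{i=0..q-k} theta_i * theta_{i+k},
and rho(k) = gamma(k) / gamma(0). Sigma^2 cancels.
  numerator   = (1)*(0.561) + (-0.286)*(-0.35) = 0.6611.
  denominator = (1)^2 + (-0.286)^2 + (0.561)^2 + (-0.35)^2 = 1.519017.
  rho(2) = 0.6611 / 1.519017 = 0.4352.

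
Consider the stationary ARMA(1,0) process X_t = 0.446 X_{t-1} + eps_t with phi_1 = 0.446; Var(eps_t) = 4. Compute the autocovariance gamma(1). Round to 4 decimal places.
\gamma(1) = 2.2270

Multiply the model equation by X_{t-k} and take expectations. With theta_0 = psi_0 = 1 and psi_j the MA(infinity) weights, this gives
  gamma(k) - sum_i phi_i gamma(k-i) = c_k,
  c_k = sigma^2 * sum_{j=k..q} theta_j psi_{j-k}   (c_k = 0 for k > q),
using gamma(-m) = gamma(m).
Pure AR (q = 0): c_0 = sigma^2 = 4, c_k = 0 for k >= 1.
Equations for k = 0 and k = 1 (AR order 1):
  gamma(0) = phi_1 gamma(1) + c_0
  gamma(1) = phi_1 gamma(0) + c_1
Substituting the second into the first: gamma(0) (1 - phi_1^2) = c_0 + phi_1 c_1, so
  gamma(0) = c_0 / (1 - phi_1^2) = 4 / (1 - (0.446)^2) = 4 / 0.801084 = 4.993234.
  gamma(1) = phi_1 gamma(0) = (0.446)(4.993234) = 2.226982.
Therefore gamma(1) = 2.2270 (to 4 decimal places).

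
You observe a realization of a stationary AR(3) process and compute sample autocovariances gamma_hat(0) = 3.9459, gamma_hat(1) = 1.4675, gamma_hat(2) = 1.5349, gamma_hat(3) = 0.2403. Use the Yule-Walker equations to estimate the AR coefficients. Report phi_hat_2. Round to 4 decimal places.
\hat\phi_{2} = 0.3410

The Yule-Walker equations for an AR(p) process read, in matrix form,
  Gamma_p phi = r_p,   with   (Gamma_p)_{ij} = gamma(|i - j|),
                       (r_p)_i = gamma(i),   i,j = 1..p.
Substitute the sample gammas (Toeplitz matrix and right-hand side of size 3):
  Gamma_p = [[3.9459, 1.4675, 1.5349], [1.4675, 3.9459, 1.4675], [1.5349, 1.4675, 3.9459]]
  r_p     = [1.4675, 1.5349, 0.2403]
Written out (R1..R3):
  (R1) 3.9459 phi_1 + 1.4675 phi_2 + 1.5349 phi_3 = 1.4675
  (R2) 1.4675 phi_1 + 3.9459 phi_2 + 1.4675 phi_3 = 1.5349
  (R3) 1.5349 phi_1 + 1.4675 phi_2 + 3.9459 phi_3 = 0.2403
Gaussian elimination:
  R2 <- R2 - (1.4675/3.9459) R1 = R2 - (0.371905) R1:  3.400129 phi_2 + 0.896663 phi_3 = 0.989129
  R3 <- R3 - (1.5349/3.9459) R1 = R3 - (0.388986) R1:  0.896663 phi_2 + 3.348845 phi_3 = -0.330537
  R3 <- R3 - (0.896663/3.400129) R2 = R3 - (0.263714) R2:  3.112382 phi_3 = -0.591385
Back-substitution:
  phi_hat_3 = -0.591385 / 3.112382 = -0.19001
  phi_hat_2 = (0.989129 - (0.896663)(-0.19001)) / 3.400129 = 0.341018
  phi_hat_1 = (1.4675 - (1.4675)(0.341018) - (1.5349)(-0.19001)) / 3.9459 = 0.31899
So phi_hat = [0.3190, 0.3410, -0.1900].
Therefore phi_hat_2 = 0.3410.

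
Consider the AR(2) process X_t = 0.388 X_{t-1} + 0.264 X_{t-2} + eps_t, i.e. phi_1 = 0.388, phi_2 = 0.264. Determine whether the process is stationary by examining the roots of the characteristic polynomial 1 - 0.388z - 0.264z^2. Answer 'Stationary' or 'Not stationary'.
\text{Stationary}

The AR(p) characteristic polynomial is P(z) = 1 - 0.388z - 0.264z^2.
Stationarity requires all roots to lie outside the unit circle, i.e. |z| > 1 for every root.
Set 1 + (-0.388) z + (-0.264) z^2 = 0, i.e. a z^2 + b z + c = 0 with a = -0.264, b = -0.388, c = 1.
Discriminant D = b^2 - 4ac = (-0.388)^2 - 4*(-0.264)*1 = 0.150544 - (-1.056) = 1.206544.
D >= 0, so the roots are real: z = (-b +/- sqrt(D)) / (2a) = (0.388 +/- 1.098428) / (-0.528).
  z_1 = (0.388 + 1.098428) / (-0.528) = -2.8152,   |z_1| = 2.8152.
  z_2 = (0.388 - 1.098428) / (-0.528) = 1.3455,   |z_2| = 1.3455.
Moduli of all roots: 2.8152, 1.3455.
All moduli strictly greater than 1? Yes.
Verdict: Stationary.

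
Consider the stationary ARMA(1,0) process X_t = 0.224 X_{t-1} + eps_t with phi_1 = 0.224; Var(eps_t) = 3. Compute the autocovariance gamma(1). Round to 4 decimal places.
\gamma(1) = 0.7075

Multiply the model equation by X_{t-k} and take expectations. With theta_0 = psi_0 = 1 and psi_j the MA(infinity) weights, this gives
  gamma(k) - sum_i phi_i gamma(k-i) = c_k,
  c_k = sigma^2 * sum_{j=k..q} theta_j psi_{j-k}   (c_k = 0 for k > q),
using gamma(-m) = gamma(m).
Pure AR (q = 0): c_0 = sigma^2 = 3, c_k = 0 for k >= 1.
Equations for k = 0 and k = 1 (AR order 1):
  gamma(0) = phi_1 gamma(1) + c_0
  gamma(1) = phi_1 gamma(0) + c_1
Substituting the second into the first: gamma(0) (1 - phi_1^2) = c_0 + phi_1 c_1, so
  gamma(0) = c_0 / (1 - phi_1^2) = 3 / (1 - (0.224)^2) = 3 / 0.949824 = 3.15848.
  gamma(1) = phi_1 gamma(0) = (0.224)(3.15848) = 0.707499.
Therefore gamma(1) = 0.7075 (to 4 decimal places).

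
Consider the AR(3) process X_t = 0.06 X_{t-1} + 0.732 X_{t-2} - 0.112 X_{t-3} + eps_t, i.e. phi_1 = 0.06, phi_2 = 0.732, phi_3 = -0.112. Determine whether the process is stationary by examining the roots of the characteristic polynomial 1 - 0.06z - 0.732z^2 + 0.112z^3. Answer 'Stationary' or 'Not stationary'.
\text{Stationary}

The AR(p) characteristic polynomial is P(z) = 1 - 0.06z - 0.732z^2 + 0.112z^3.
Stationarity requires all roots to lie outside the unit circle, i.e. |z| > 1 for every root.
Degree 3: look for a simple real root z0 first, then factor out (1 - z/z0) and solve the remaining quadratic.
Testing z0 = 1.25: P(1.25) = 1 + (-0.06)(1.25) + (-0.732)(1.25)^2 + (0.112)(1.25)^3
  = 1 + (-0.075) + (-1.14375) + (0.21875) = 0.  So z_0 = 1.25 is a root, |z_0| = 1.25.
Divide out the factor (1 - 0.8 z) = (1 - z/z0) (since 1/z0 = 0.8):
  P(z) = (1 - 0.8 z)(1 + (0.74) z + (-0.14) z^2)
  [check: z-coef 0.74 - (0.8) = -0.06; z^2-coef -0.14 - (0.8)(0.74) = -0.732; z^3-coef -(0.8)(-0.14) = 0.112.]
Remaining roots from the quadratic factor 1 + (0.74) z + (-0.14) z^2:
  Set 1 + (0.74) z + (-0.14) z^2 = 0, i.e. a z^2 + b z + c = 0 with a = -0.14, b = 0.74, c = 1.
  Discriminant D = b^2 - 4ac = (0.74)^2 - 4*(-0.14)*1 = 0.5476 - (-0.56) = 1.1076.
  D >= 0, so the roots are real: z = (-b +/- sqrt(D)) / (2a) = (-0.74 +/- 1.052426) / (-0.28).
    z_1 = (-0.74 + 1.052426) / (-0.28) = -1.1158,   |z_1| = 1.1158.
    z_2 = (-0.74 - 1.052426) / (-0.28) = 6.4015,   |z_2| = 6.4015.
Moduli of all roots: 1.2500, 1.1158, 6.4015.
All moduli strictly greater than 1? Yes.
Verdict: Stationary.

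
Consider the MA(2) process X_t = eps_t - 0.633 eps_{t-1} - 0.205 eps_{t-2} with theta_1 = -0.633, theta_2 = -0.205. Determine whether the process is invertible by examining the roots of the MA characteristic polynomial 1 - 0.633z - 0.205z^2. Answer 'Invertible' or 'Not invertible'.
\text{Invertible}

The MA(q) characteristic polynomial is P(z) = 1 - 0.633z - 0.205z^2.
Invertibility requires all roots to lie outside the unit circle, i.e. |z| > 1 for every root.
Set 1 + (-0.633) z + (-0.205) z^2 = 0, i.e. a z^2 + b z + c = 0 with a = -0.205, b = -0.633, c = 1.
Discriminant D = b^2 - 4ac = (-0.633)^2 - 4*(-0.205)*1 = 0.400689 - (-0.82) = 1.220689.
D >= 0, so the roots are real: z = (-b +/- sqrt(D)) / (2a) = (0.633 +/- 1.104848) / (-0.41).
  z_1 = (0.633 + 1.104848) / (-0.41) = -4.2387,   |z_1| = 4.2387.
  z_2 = (0.633 - 1.104848) / (-0.41) = 1.1508,   |z_2| = 1.1508.
Moduli of all roots: 4.2387, 1.1508.
All moduli strictly greater than 1? Yes.
Verdict: Invertible.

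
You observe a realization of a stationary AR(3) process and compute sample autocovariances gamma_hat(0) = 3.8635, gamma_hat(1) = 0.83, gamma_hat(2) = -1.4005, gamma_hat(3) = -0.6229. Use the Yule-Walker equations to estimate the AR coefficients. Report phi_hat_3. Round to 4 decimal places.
\hat\phi_{3} = 0.0540

The Yule-Walker equations for an AR(p) process read, in matrix form,
  Gamma_p phi = r_p,   with   (Gamma_p)_{ij} = gamma(|i - j|),
                       (r_p)_i = gamma(i),   i,j = 1..p.
Substitute the sample gammas (Toeplitz matrix and right-hand side of size 3):
  Gamma_p = [[3.8635, 0.83, -1.4005], [0.83, 3.8635, 0.83], [-1.4005, 0.83, 3.8635]]
  r_p     = [0.83, -1.4005, -0.6229]
Written out (R1..R3):
  (R1) 3.8635 phi_1 + 0.83 phi_2 - 1.4005 phi_3 = 0.83
  (R2) 0.83 phi_1 + 3.8635 phi_2 + 0.83 phi_3 = -1.4005
  (R3) -1.4005 phi_1 + 0.83 phi_2 + 3.8635 phi_3 = -0.6229
Gaussian elimination:
  R2 <- R2 - (0.83/3.8635) R1 = R2 - (0.214831) R1:  3.68519 phi_2 + 1.130871 phi_3 = -1.57881
  R3 <- R3 - (-1.4005/3.8635) R1 = R3 - (-0.362495) R1:  1.130871 phi_2 + 3.355826 phi_3 = -0.322029
  R3 <- R3 - (1.130871/3.68519) R2 = R3 - (0.306869) R2:  3.008796 phi_3 = 0.162459
Back-substitution:
  phi_hat_3 = 0.162459 / 3.008796 = 0.053995
  phi_hat_2 = (-1.57881 - (1.130871)(0.053995)) / 3.68519 = -0.444989
  phi_hat_1 = (0.83 - (0.83)(-0.444989) - (-1.4005)(0.053995)) / 3.8635 = 0.330001
So phi_hat = [0.3300, -0.4450, 0.0540].
Therefore phi_hat_3 = 0.0540.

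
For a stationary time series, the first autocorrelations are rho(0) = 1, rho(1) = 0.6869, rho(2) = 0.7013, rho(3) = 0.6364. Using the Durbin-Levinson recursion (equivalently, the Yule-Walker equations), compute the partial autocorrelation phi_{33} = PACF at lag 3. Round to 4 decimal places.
\phi_{33} = 0.1530

The PACF at lag k is phi_{kk}, the last component of the solution
to the Yule-Walker system G_k phi = r_k where
  (G_k)_{ij} = rho(|i - j|), (r_k)_i = rho(i), i,j = 1..k.
Equivalently, Durbin-Levinson gives phi_{kk} iteratively:
  phi_{11} = rho(1)
  phi_{kk} = [rho(k) - sum_{j=1..k-1} phi_{k-1,j} rho(k-j)]
            / [1 - sum_{j=1..k-1} phi_{k-1,j} rho(j)],
  phi_{k,j} = phi_{k-1,j} - phi_{kk} phi_{k-1,k-j},  j = 1..k-1.
Step k = 1:
  phi_11 = rho(1) = 0.6869.
Step k = 2:
  phi_22 = [rho(2) - phi_11 rho(1)] / [1 - phi_11 rho(1)] = [0.7013 - (0.6869)(0.6869)] / [1 - (0.6869)(0.6869)]
         = 0.22946839 / 0.52816839 = 0.434461.
  Update: phi_21 = phi_11 - phi_22 phi_11 = 0.6869 - (0.434461)(0.6869) = 0.388469.
Step k = 3:
  phi_33 = [rho(3) - phi_21 rho(2) - phi_22 rho(1)] / [1 - phi_21 rho(1) - phi_22 rho(2)]
    numerator   = 0.6364 - (0.388469)(0.7013) - (0.434461)(0.6869) = 0.06553568
    denominator = 1 - (0.388469)(0.6869) - (0.434461)(0.7013) = 0.4284734
  phi_33 = 0.06553568 / 0.4284734 = 0.153.
Therefore phi_{33} = 0.1530.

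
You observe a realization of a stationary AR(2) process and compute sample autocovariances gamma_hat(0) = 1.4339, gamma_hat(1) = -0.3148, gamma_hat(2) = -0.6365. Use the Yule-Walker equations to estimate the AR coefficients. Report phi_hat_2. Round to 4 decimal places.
\hat\phi_{2} = -0.5170

The Yule-Walker equations for an AR(p) process read, in matrix form,
  Gamma_p phi = r_p,   with   (Gamma_p)_{ij} = gamma(|i - j|),
                       (r_p)_i = gamma(i),   i,j = 1..p.
Substitute the sample gammas (Toeplitz matrix and right-hand side of size 2):
  Gamma_p = [[1.4339, -0.3148], [-0.3148, 1.4339]]
  r_p     = [-0.3148, -0.6365]
Written out:
  1.4339 phi_1 - 0.3148 phi_2 = -0.3148
  -0.3148 phi_1 + 1.4339 phi_2 = -0.6365
Solve by Cramer's rule:
  det = gamma(0)^2 - gamma(1)^2 = (1.4339)^2 - (-0.3148)^2 = 2.05606921 - 0.09909904 = 1.95697017
  phi_hat_1 = [gamma(1) gamma(0) - gamma(1) gamma(2)] / det = [(-0.3148)(1.4339) - (-0.3148)(-0.6365)] / 1.95697017 = -0.65176192 / 1.95697017 = -0.333
  phi_hat_2 = [gamma(0) gamma(2) - gamma(1)^2] / det = [(1.4339)(-0.6365) - (-0.3148)^2] / 1.95697017 = -1.01177639 / 1.95697017 = -0.517
So phi_hat = [-0.3330, -0.5170].
Therefore phi_hat_2 = -0.5170.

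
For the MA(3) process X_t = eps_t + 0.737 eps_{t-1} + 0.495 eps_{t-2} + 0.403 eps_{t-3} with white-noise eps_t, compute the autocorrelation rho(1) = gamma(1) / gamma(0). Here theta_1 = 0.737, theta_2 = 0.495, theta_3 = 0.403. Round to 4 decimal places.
\rho(1) = 0.6671

For an MA(q) process with theta_0 = 1, the autocovariance is
  gamma(k) = sigma^2 * sum_{i=0..q-k} theta_i * theta_{i+k},
and rho(k) = gamma(k) / gamma(0). Sigma^2 cancels.
  numerator   = (1)*(0.737) + (0.737)*(0.495) + (0.495)*(0.403) = 1.3013.
  denominator = (1)^2 + (0.737)^2 + (0.495)^2 + (0.403)^2 = 1.950603.
  rho(1) = 1.3013 / 1.950603 = 0.6671.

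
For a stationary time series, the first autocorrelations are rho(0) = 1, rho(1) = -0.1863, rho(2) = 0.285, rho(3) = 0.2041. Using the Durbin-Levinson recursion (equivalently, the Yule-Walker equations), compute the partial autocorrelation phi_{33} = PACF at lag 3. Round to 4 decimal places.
\phi_{33} = 0.3240

The PACF at lag k is phi_{kk}, the last component of the solution
to the Yule-Walker system G_k phi = r_k where
  (G_k)_{ij} = rho(|i - j|), (r_k)_i = rho(i), i,j = 1..k.
Equivalently, Durbin-Levinson gives phi_{kk} iteratively:
  phi_{11} = rho(1)
  phi_{kk} = [rho(k) - sum_{j=1..k-1} phi_{k-1,j} rho(k-j)]
            / [1 - sum_{j=1..k-1} phi_{k-1,j} rho(j)],
  phi_{k,j} = phi_{k-1,j} - phi_{kk} phi_{k-1,k-j},  j = 1..k-1.
Step k = 1:
  phi_11 = rho(1) = -0.1863.
Step k = 2:
  phi_22 = [rho(2) - phi_11 rho(1)] / [1 - phi_11 rho(1)] = [0.285 - (-0.1863)(-0.1863)] / [1 - (-0.1863)(-0.1863)]
         = 0.25029231 / 0.96529231 = 0.259292.
  Update: phi_21 = phi_11 - phi_22 phi_11 = -0.1863 - (0.259292)(-0.1863) = -0.137994.
Step k = 3:
  phi_33 = [rho(3) - phi_21 rho(2) - phi_22 rho(1)] / [1 - phi_21 rho(1) - phi_22 rho(2)]
    numerator   = 0.2041 - (-0.137994)(0.285) - (0.259292)(-0.1863) = 0.29173432
    denominator = 1 - (-0.137994)(-0.1863) - (0.259292)(0.285) = 0.90039358
  phi_33 = 0.29173432 / 0.90039358 = 0.324.
Therefore phi_{33} = 0.3240.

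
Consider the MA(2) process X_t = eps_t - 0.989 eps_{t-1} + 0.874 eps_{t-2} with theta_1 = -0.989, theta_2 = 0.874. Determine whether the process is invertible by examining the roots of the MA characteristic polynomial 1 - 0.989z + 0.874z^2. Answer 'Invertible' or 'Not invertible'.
\text{Invertible}

The MA(q) characteristic polynomial is P(z) = 1 - 0.989z + 0.874z^2.
Invertibility requires all roots to lie outside the unit circle, i.e. |z| > 1 for every root.
Set 1 + (-0.989) z + (0.874) z^2 = 0, i.e. a z^2 + b z + c = 0 with a = 0.874, b = -0.989, c = 1.
Discriminant D = b^2 - 4ac = (-0.989)^2 - 4*(0.874)*1 = 0.978121 - (3.496) = -2.517879.
D < 0, so the roots are the complex-conjugate pair z = (-b +/- i sqrt(-D)) / (2a) = 0.5658 +/- 0.9078i.
For a conjugate pair |z|^2 = z * conj(z) = (product of roots) = c/a = 1/(0.874) = 1.144165, so |z| = sqrt(1.144165) = 1.0697 for both roots.
Moduli of all roots: 1.0697, 1.0697.
All moduli strictly greater than 1? Yes.
Verdict: Invertible.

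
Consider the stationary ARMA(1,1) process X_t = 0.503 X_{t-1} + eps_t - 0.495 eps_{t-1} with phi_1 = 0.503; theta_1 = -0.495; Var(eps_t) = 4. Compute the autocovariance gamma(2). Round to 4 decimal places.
\gamma(2) = 0.0162

Multiply the model equation by X_{t-k} and take expectations. With theta_0 = psi_0 = 1 and psi_j the MA(infinity) weights, this gives
  gamma(k) - sum_i phi_i gamma(k-i) = c_k,
  c_k = sigma^2 * sum_{j=k..q} theta_j psi_{j-k}   (c_k = 0 for k > q),
using gamma(-m) = gamma(m).
psi-weights needed (psi_j = theta_j + sum_i phi_i psi_{j-i}):
  psi_1 = theta_1 + phi_1 = -0.495 + (0.503) = 0.008
Right-hand sides:
  c_0 = sigma^2 (1 + theta_1 psi_1) = 4 * (1 + (-0.495)(0.008)) = 4 * 0.99604 = 3.98416
  c_1 = sigma^2 theta_1 = 4 * (-0.495) = -1.98
  c_2 = 0
Equations for k = 0 and k = 1 (AR order 1):
  gamma(0) = phi_1 gamma(1) + c_0
  gamma(1) = phi_1 gamma(0) + c_1
Substituting the second into the first: gamma(0) (1 - phi_1^2) = c_0 + phi_1 c_1, so
  gamma(0) = (c_0 + phi_1 c_1) / (1 - phi_1^2) = (3.98416 + (0.503)(-1.98)) / (1 - (0.503)^2) = 2.98822 / 0.746991 = 4.000343.
  gamma(1) = phi_1 gamma(0) + c_1 = (0.503)(4.000343) + (-1.98) = 0.032172.
For k = 2 (> q): gamma(2) = phi_1 gamma(1) = (0.503)(0.032172) = 0.016183.
Therefore gamma(2) = 0.0162 (to 4 decimal places).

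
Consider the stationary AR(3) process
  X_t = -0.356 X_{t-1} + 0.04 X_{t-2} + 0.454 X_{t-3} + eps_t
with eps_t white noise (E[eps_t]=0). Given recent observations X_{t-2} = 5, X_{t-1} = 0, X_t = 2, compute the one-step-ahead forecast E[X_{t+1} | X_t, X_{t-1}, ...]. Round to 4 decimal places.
E[X_{t+1} \mid \mathcal F_t] = 1.5580

For an AR(p) model X_t = c + sum_i phi_i X_{t-i} + eps_t, the
one-step-ahead conditional mean is
  E[X_{t+1} | X_t, ...] = c + sum_i phi_i X_{t+1-i}.
Substitute known values:
  E[X_{t+1} | ...] = (-0.356) * (2) + (0.04) * (0) + (0.454) * (5)
                   = 1.5580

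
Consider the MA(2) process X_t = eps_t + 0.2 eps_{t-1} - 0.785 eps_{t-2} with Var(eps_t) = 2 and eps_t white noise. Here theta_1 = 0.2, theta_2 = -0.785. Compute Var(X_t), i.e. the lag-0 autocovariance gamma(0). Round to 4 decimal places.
\gamma(0) = 3.3125

For an MA(q) process X_t = eps_t + sum_i theta_i eps_{t-i} with
Var(eps_t) = sigma^2, the variance is
  gamma(0) = sigma^2 * (1 + sum_i theta_i^2).
  sum_i theta_i^2 = (0.2)^2 + (-0.785)^2 = 0.04 + 0.616225 = 0.656225.
  gamma(0) = 2 * (1 + 0.656225) = 2 * 1.656225 = 3.31245, which rounds to 3.3125.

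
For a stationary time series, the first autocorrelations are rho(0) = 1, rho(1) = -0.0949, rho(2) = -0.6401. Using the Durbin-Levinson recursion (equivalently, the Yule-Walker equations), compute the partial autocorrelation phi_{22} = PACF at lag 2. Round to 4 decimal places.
\phi_{22} = -0.6550

The PACF at lag k is phi_{kk}, the last component of the solution
to the Yule-Walker system G_k phi = r_k where
  (G_k)_{ij} = rho(|i - j|), (r_k)_i = rho(i), i,j = 1..k.
Equivalently, Durbin-Levinson gives phi_{kk} iteratively:
  phi_{11} = rho(1)
  phi_{kk} = [rho(k) - sum_{j=1..k-1} phi_{k-1,j} rho(k-j)]
            / [1 - sum_{j=1..k-1} phi_{k-1,j} rho(j)],
  phi_{k,j} = phi_{k-1,j} - phi_{kk} phi_{k-1,k-j},  j = 1..k-1.
Step k = 1:
  phi_11 = rho(1) = -0.0949.
Step k = 2:
  phi_22 = [rho(2) - phi_11 rho(1)] / [1 - phi_11 rho(1)] = [-0.6401 - (-0.0949)(-0.0949)] / [1 - (-0.0949)(-0.0949)]
         = -0.64910601 / 0.99099399 = -0.655.
Therefore phi_{22} = -0.6550.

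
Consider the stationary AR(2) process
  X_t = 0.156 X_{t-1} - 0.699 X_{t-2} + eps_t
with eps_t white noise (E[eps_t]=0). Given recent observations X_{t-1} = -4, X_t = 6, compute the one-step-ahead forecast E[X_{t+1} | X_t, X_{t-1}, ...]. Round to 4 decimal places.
E[X_{t+1} \mid \mathcal F_t] = 3.7320

For an AR(p) model X_t = c + sum_i phi_i X_{t-i} + eps_t, the
one-step-ahead conditional mean is
  E[X_{t+1} | X_t, ...] = c + sum_i phi_i X_{t+1-i}.
Substitute known values:
  E[X_{t+1} | ...] = (0.156) * (6) + (-0.699) * (-4)
                   = 3.7320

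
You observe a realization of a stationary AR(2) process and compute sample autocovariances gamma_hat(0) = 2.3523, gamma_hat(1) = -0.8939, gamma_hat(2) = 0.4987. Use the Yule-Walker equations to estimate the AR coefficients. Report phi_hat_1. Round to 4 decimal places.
\hat\phi_{1} = -0.3500

The Yule-Walker equations for an AR(p) process read, in matrix form,
  Gamma_p phi = r_p,   with   (Gamma_p)_{ij} = gamma(|i - j|),
                       (r_p)_i = gamma(i),   i,j = 1..p.
Substitute the sample gammas (Toeplitz matrix and right-hand side of size 2):
  Gamma_p = [[2.3523, -0.8939], [-0.8939, 2.3523]]
  r_p     = [-0.8939, 0.4987]
Written out:
  2.3523 phi_1 - 0.8939 phi_2 = -0.8939
  -0.8939 phi_1 + 2.3523 phi_2 = 0.4987
Solve by Cramer's rule:
  det = gamma(0)^2 - gamma(1)^2 = (2.3523)^2 - (-0.8939)^2 = 5.53331529 - 0.79905721 = 4.73425808
  phi_hat_1 = [gamma(1) gamma(0) - gamma(1) gamma(2)] / det = [(-0.8939)(2.3523) - (-0.8939)(0.4987)] / 4.73425808 = -1.65693304 / 4.73425808 = -0.35
  phi_hat_2 = [gamma(0) gamma(2) - gamma(1)^2] / det = [(2.3523)(0.4987) - (-0.8939)^2] / 4.73425808 = 0.3740348 / 4.73425808 = 0.079
So phi_hat = [-0.3500, 0.0790].
Therefore phi_hat_1 = -0.3500.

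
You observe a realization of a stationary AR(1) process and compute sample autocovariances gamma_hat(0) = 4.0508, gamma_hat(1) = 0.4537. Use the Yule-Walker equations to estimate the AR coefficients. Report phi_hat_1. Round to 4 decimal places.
\hat\phi_{1} = 0.1120

The Yule-Walker equations for an AR(p) process read, in matrix form,
  Gamma_p phi = r_p,   with   (Gamma_p)_{ij} = gamma(|i - j|),
                       (r_p)_i = gamma(i),   i,j = 1..p.
Substitute the sample gammas (Toeplitz matrix and right-hand side of size 1):
  Gamma_p = [[4.0508]]
  r_p     = [0.4537]
With p = 1 this is the single equation gamma(0) phi_1 = gamma(1):
  phi_hat_1 = gamma(1) / gamma(0) = 0.4537 / 4.0508 = 0.1120.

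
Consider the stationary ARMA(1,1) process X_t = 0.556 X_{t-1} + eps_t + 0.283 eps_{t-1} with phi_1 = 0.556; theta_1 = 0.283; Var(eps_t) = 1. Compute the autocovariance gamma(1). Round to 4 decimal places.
\gamma(1) = 1.4055

Multiply the model equation by X_{t-k} and take expectations. With theta_0 = psi_0 = 1 and psi_j the MA(infinity) weights, this gives
  gamma(k) - sum_i phi_i gamma(k-i) = c_k,
  c_k = sigma^2 * sum_{j=k..q} theta_j psi_{j-k}   (c_k = 0 for k > q),
using gamma(-m) = gamma(m).
psi-weights needed (psi_j = theta_j + sum_i phi_i psi_{j-i}):
  psi_1 = theta_1 + phi_1 = 0.283 + (0.556) = 0.839
Right-hand sides:
  c_0 = sigma^2 (1 + theta_1 psi_1) = 1 * (1 + (0.283)(0.839)) = 1 * 1.237437 = 1.237437
  c_1 = sigma^2 theta_1 = 1 * (0.283) = 0.283
  c_2 = 0
Equations for k = 0 and k = 1 (AR order 1):
  gamma(0) = phi_1 gamma(1) + c_0
  gamma(1) = phi_1 gamma(0) + c_1
Substituting the second into the first: gamma(0) (1 - phi_1^2) = c_0 + phi_1 c_1, so
  gamma(0) = (c_0 + phi_1 c_1) / (1 - phi_1^2) = (1.237437 + (0.556)(0.283)) / (1 - (0.556)^2) = 1.394785 / 0.690864 = 2.0189.
  gamma(1) = phi_1 gamma(0) + c_1 = (0.556)(2.0189) + (0.283) = 1.405508.
Therefore gamma(1) = 1.4055 (to 4 decimal places).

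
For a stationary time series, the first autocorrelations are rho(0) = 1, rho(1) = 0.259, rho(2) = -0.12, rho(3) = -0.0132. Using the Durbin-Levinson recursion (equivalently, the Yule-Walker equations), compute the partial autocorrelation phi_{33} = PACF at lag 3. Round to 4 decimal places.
\phi_{33} = 0.0849

The PACF at lag k is phi_{kk}, the last component of the solution
to the Yule-Walker system G_k phi = r_k where
  (G_k)_{ij} = rho(|i - j|), (r_k)_i = rho(i), i,j = 1..k.
Equivalently, Durbin-Levinson gives phi_{kk} iteratively:
  phi_{11} = rho(1)
  phi_{kk} = [rho(k) - sum_{j=1..k-1} phi_{k-1,j} rho(k-j)]
            / [1 - sum_{j=1..k-1} phi_{k-1,j} rho(j)],
  phi_{k,j} = phi_{k-1,j} - phi_{kk} phi_{k-1,k-j},  j = 1..k-1.
Step k = 1:
  phi_11 = rho(1) = 0.259.
Step k = 2:
  phi_22 = [rho(2) - phi_11 rho(1)] / [1 - phi_11 rho(1)] = [-0.12 - (0.259)(0.259)] / [1 - (0.259)(0.259)]
         = -0.187081 / 0.932919 = -0.200533.
  Update: phi_21 = phi_11 - phi_22 phi_11 = 0.259 - (-0.200533)(0.259) = 0.310938.
Step k = 3:
  phi_33 = [rho(3) - phi_21 rho(2) - phi_22 rho(1)] / [1 - phi_21 rho(1) - phi_22 rho(2)]
    numerator   = -0.0132 - (0.310938)(-0.12) - (-0.200533)(0.259) = 0.0760506
    denominator = 1 - (0.310938)(0.259) - (-0.200533)(-0.12) = 0.8954031
  phi_33 = 0.0760506 / 0.8954031 = 0.0849.
Therefore phi_{33} = 0.0849.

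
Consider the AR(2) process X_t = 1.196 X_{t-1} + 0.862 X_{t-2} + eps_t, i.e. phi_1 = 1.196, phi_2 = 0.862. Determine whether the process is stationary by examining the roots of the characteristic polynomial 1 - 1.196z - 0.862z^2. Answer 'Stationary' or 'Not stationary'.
\text{Not stationary}

The AR(p) characteristic polynomial is P(z) = 1 - 1.196z - 0.862z^2.
Stationarity requires all roots to lie outside the unit circle, i.e. |z| > 1 for every root.
Set 1 + (-1.196) z + (-0.862) z^2 = 0, i.e. a z^2 + b z + c = 0 with a = -0.862, b = -1.196, c = 1.
Discriminant D = b^2 - 4ac = (-1.196)^2 - 4*(-0.862)*1 = 1.430416 - (-3.448) = 4.878416.
D >= 0, so the roots are real: z = (-b +/- sqrt(D)) / (2a) = (1.196 +/- 2.208714) / (-1.724).
  z_1 = (1.196 + 2.208714) / (-1.724) = -1.9749,   |z_1| = 1.9749.
  z_2 = (1.196 - 2.208714) / (-1.724) = 0.5874,   |z_2| = 0.5874.
Moduli of all roots: 1.9749, 0.5874.
All moduli strictly greater than 1? No.
Verdict: Not stationary.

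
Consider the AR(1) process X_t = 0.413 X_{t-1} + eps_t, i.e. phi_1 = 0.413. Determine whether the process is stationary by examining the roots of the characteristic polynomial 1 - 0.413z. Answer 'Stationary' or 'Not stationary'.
\text{Stationary}

The AR(p) characteristic polynomial is P(z) = 1 - 0.413z.
Stationarity requires all roots to lie outside the unit circle, i.e. |z| > 1 for every root.
This is linear in z: 1 + (-0.413) z = 0  =>  z = -1/(-0.413) = 2.421308,  |z| = 2.421308.
Moduli of all roots: 2.4213.
All moduli strictly greater than 1? Yes.
Verdict: Stationary.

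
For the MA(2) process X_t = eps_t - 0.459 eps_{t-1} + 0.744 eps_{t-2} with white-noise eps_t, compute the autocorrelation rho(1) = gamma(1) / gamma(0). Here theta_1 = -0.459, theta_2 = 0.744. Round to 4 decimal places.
\rho(1) = -0.4537

For an MA(q) process with theta_0 = 1, the autocovariance is
  gamma(k) = sigma^2 * sum_{i=0..q-k} theta_i * theta_{i+k},
and rho(k) = gamma(k) / gamma(0). Sigma^2 cancels.
  numerator   = (1)*(-0.459) + (-0.459)*(0.744) = -0.800496.
  denominator = (1)^2 + (-0.459)^2 + (0.744)^2 = 1.764217.
  rho(1) = -0.800496 / 1.764217 = -0.4537.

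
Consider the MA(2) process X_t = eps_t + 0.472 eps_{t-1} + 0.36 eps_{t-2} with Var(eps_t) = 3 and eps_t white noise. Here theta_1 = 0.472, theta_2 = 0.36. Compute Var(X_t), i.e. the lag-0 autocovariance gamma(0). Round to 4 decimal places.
\gamma(0) = 4.0572

For an MA(q) process X_t = eps_t + sum_i theta_i eps_{t-i} with
Var(eps_t) = sigma^2, the variance is
  gamma(0) = sigma^2 * (1 + sum_i theta_i^2).
  sum_i theta_i^2 = (0.472)^2 + (0.36)^2 = 0.222784 + 0.1296 = 0.352384.
  gamma(0) = 3 * (1 + 0.352384) = 3 * 1.352384 = 4.057152, which rounds to 4.0572.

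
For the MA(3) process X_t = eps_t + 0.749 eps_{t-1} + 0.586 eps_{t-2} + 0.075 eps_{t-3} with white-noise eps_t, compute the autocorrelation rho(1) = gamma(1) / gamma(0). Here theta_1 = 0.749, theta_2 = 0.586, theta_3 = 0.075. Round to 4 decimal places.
\rho(1) = 0.6449

For an MA(q) process with theta_0 = 1, the autocovariance is
  gamma(k) = sigma^2 * sum_{i=0..q-k} theta_i * theta_{i+k},
and rho(k) = gamma(k) / gamma(0). Sigma^2 cancels.
  numerator   = (1)*(0.749) + (0.749)*(0.586) + (0.586)*(0.075) = 1.231864.
  denominator = (1)^2 + (0.749)^2 + (0.586)^2 + (0.075)^2 = 1.910022.
  rho(1) = 1.231864 / 1.910022 = 0.6449.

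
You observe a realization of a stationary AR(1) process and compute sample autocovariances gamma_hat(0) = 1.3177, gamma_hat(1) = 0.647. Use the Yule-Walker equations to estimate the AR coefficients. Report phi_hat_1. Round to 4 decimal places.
\hat\phi_{1} = 0.4910

The Yule-Walker equations for an AR(p) process read, in matrix form,
  Gamma_p phi = r_p,   with   (Gamma_p)_{ij} = gamma(|i - j|),
                       (r_p)_i = gamma(i),   i,j = 1..p.
Substitute the sample gammas (Toeplitz matrix and right-hand side of size 1):
  Gamma_p = [[1.3177]]
  r_p     = [0.647]
With p = 1 this is the single equation gamma(0) phi_1 = gamma(1):
  phi_hat_1 = gamma(1) / gamma(0) = 0.647 / 1.3177 = 0.4910.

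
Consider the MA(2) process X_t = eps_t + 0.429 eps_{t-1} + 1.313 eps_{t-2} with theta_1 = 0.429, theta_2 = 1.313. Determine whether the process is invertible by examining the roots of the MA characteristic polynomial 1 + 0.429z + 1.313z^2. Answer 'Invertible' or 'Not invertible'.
\text{Not invertible}

The MA(q) characteristic polynomial is P(z) = 1 + 0.429z + 1.313z^2.
Invertibility requires all roots to lie outside the unit circle, i.e. |z| > 1 for every root.
Set 1 + (0.429) z + (1.313) z^2 = 0, i.e. a z^2 + b z + c = 0 with a = 1.313, b = 0.429, c = 1.
Discriminant D = b^2 - 4ac = (0.429)^2 - 4*(1.313)*1 = 0.184041 - (5.252) = -5.067959.
D < 0, so the roots are the complex-conjugate pair z = (-b +/- i sqrt(-D)) / (2a) = -0.1634 +/- 0.8573i.
For a conjugate pair |z|^2 = z * conj(z) = (product of roots) = c/a = 1/(1.313) = 0.761615, so |z| = sqrt(0.761615) = 0.8727 for both roots.
Moduli of all roots: 0.8727, 0.8727.
All moduli strictly greater than 1? No.
Verdict: Not invertible.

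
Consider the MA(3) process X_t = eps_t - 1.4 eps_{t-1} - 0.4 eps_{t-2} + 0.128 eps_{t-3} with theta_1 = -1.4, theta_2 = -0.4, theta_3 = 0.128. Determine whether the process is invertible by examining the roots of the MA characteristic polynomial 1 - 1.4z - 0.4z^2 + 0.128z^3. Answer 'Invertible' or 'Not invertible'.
\text{Not invertible}

The MA(q) characteristic polynomial is P(z) = 1 - 1.4z - 0.4z^2 + 0.128z^3.
Invertibility requires all roots to lie outside the unit circle, i.e. |z| > 1 for every root.
Degree 3: look for a simple real root z0 first, then factor out (1 - z/z0) and solve the remaining quadratic.
Testing z0 = 0.625: P(0.625) = 1 + (-1.4)(0.625) + (-0.4)(0.625)^2 + (0.128)(0.625)^3
  = 1 + (-0.875) + (-0.15625) + (0.03125) = 0.  So z_0 = 0.625 is a root, |z_0| = 0.625.
Divide out the factor (1 - 1.6 z) = (1 - z/z0) (since 1/z0 = 1.6):
  P(z) = (1 - 1.6 z)(1 + (0.2) z + (-0.08) z^2)
  [check: z-coef 0.2 - (1.6) = -1.4; z^2-coef -0.08 - (1.6)(0.2) = -0.4; z^3-coef -(1.6)(-0.08) = 0.128.]
Remaining roots from the quadratic factor 1 + (0.2) z + (-0.08) z^2:
  Set 1 + (0.2) z + (-0.08) z^2 = 0, i.e. a z^2 + b z + c = 0 with a = -0.08, b = 0.2, c = 1.
  Discriminant D = b^2 - 4ac = (0.2)^2 - 4*(-0.08)*1 = 0.04 - (-0.32) = 0.36.
  D >= 0, so the roots are real: z = (-b +/- sqrt(D)) / (2a) = (-0.2 +/- 0.6) / (-0.16).
    z_1 = (-0.2 + 0.6) / (-0.16) = -2.5,   |z_1| = 2.5.
    z_2 = (-0.2 - 0.6) / (-0.16) = 5,   |z_2| = 5.
Moduli of all roots: 0.6250, 2.5000, 5.0000.
All moduli strictly greater than 1? No.
Verdict: Not invertible.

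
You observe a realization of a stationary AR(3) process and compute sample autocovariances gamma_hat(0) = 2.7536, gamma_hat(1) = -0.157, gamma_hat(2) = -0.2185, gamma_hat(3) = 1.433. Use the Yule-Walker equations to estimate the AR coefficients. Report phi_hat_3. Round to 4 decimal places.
\hat\phi_{3} = 0.5160

The Yule-Walker equations for an AR(p) process read, in matrix form,
  Gamma_p phi = r_p,   with   (Gamma_p)_{ij} = gamma(|i - j|),
                       (r_p)_i = gamma(i),   i,j = 1..p.
Substitute the sample gammas (Toeplitz matrix and right-hand side of size 3):
  Gamma_p = [[2.7536, -0.157, -0.2185], [-0.157, 2.7536, -0.157], [-0.2185, -0.157, 2.7536]]
  r_p     = [-0.157, -0.2185, 1.433]
Written out (R1..R3):
  (R1) 2.7536 phi_1 - 0.157 phi_2 - 0.2185 phi_3 = -0.157
  (R2) -0.157 phi_1 + 2.7536 phi_2 - 0.157 phi_3 = -0.2185
  (R3) -0.2185 phi_1 - 0.157 phi_2 + 2.7536 phi_3 = 1.433
Gaussian elimination:
  R2 <- R2 - (-0.157/2.7536) R1 = R2 - (-0.057016) R1:  2.744648 phi_2 - 0.169458 phi_3 = -0.227452
  R3 <- R3 - (-0.2185/2.7536) R1 = R3 - (-0.079351) R1:  -0.169458 phi_2 + 2.736262 phi_3 = 1.420542
  R3 <- R3 - (-0.169458/2.744648) R2 = R3 - (-0.061741) R2:  2.725799 phi_3 = 1.406499
Back-substitution:
  phi_hat_3 = 1.406499 / 2.725799 = 0.515995
  phi_hat_2 = (-0.227452 - (-0.169458)(0.515995)) / 2.744648 = -0.051013
  phi_hat_1 = (-0.157 - (-0.157)(-0.051013) - (-0.2185)(0.515995)) / 2.7536 = -0.01898
So phi_hat = [-0.0190, -0.0510, 0.5160].
Therefore phi_hat_3 = 0.5160.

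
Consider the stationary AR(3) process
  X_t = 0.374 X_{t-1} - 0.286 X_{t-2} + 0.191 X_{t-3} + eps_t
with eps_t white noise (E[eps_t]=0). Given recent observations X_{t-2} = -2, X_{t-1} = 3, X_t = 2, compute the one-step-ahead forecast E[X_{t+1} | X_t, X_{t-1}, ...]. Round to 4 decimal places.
E[X_{t+1} \mid \mathcal F_t] = -0.4920

For an AR(p) model X_t = c + sum_i phi_i X_{t-i} + eps_t, the
one-step-ahead conditional mean is
  E[X_{t+1} | X_t, ...] = c + sum_i phi_i X_{t+1-i}.
Substitute known values:
  E[X_{t+1} | ...] = (0.374) * (2) + (-0.286) * (3) + (0.191) * (-2)
                   = -0.4920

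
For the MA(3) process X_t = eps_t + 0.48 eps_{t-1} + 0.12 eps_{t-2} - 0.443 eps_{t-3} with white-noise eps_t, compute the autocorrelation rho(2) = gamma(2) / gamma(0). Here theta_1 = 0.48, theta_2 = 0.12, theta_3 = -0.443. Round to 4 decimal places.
\rho(2) = -0.0643

For an MA(q) process with theta_0 = 1, the autocovariance is
  gamma(k) = sigma^2 * sum_{i=0..q-k} theta_i * theta_{i+k},
and rho(k) = gamma(k) / gamma(0). Sigma^2 cancels.
  numerator   = (1)*(0.12) + (0.48)*(-0.443) = -0.09264.
  denominator = (1)^2 + (0.48)^2 + (0.12)^2 + (-0.443)^2 = 1.441049.
  rho(2) = -0.09264 / 1.441049 = -0.0643.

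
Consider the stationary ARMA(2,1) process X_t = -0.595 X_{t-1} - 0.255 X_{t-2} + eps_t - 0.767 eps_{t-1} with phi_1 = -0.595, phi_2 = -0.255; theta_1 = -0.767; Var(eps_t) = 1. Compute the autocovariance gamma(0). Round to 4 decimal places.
\gamma(0) = 3.1947

Multiply the model equation by X_{t-k} and take expectations. With theta_0 = psi_0 = 1 and psi_j the MA(infinity) weights, this gives
  gamma(k) - sum_i phi_i gamma(k-i) = c_k,
  c_k = sigma^2 * sum_{j=k..q} theta_j psi_{j-k}   (c_k = 0 for k > q),
using gamma(-m) = gamma(m).
psi-weights needed (psi_j = theta_j + sum_i phi_i psi_{j-i}):
  psi_1 = theta_1 + phi_1 = -0.767 + (-0.595) = -1.362
Right-hand sides:
  c_0 = sigma^2 (1 + theta_1 psi_1) = 1 * (1 + (-0.767)(-1.362)) = 1 * 2.044654 = 2.044654
  c_1 = sigma^2 theta_1 = 1 * (-0.767) = -0.767
  c_2 = 0
Equations for k = 0, 1, 2 (AR order 2, c_2 = 0):
  (E0) gamma(0) = phi_1 gamma(1) + phi_2 gamma(2) + c_0
  (E1) gamma(1) = phi_1 gamma(0) + phi_2 gamma(1) + c_1
  (E2) gamma(2) = phi_1 gamma(1) + phi_2 gamma(0)
From (E1): gamma(1) = A gamma(0) + B with
  A = phi_1 / (1 - phi_2) = -0.595 / 1.255 = -0.474104,   B = c_1 / (1 - phi_2) = -0.767 / 1.255 = -0.611155.
Insert (E2) into (E0): gamma(0) (1 - phi_2^2) = phi_1 (1 + phi_2) gamma(1) + c_0.
  phi_1 (1 + phi_2) = (-0.595)(0.745) = -0.443275,   1 - phi_2^2 = 0.934975.
Replace gamma(1) by A gamma(0) + B and collect gamma(0):
  gamma(0) [0.934975 - (-0.443275)(-0.474104)] = (-0.443275)(-0.611155) + 2.044654
  gamma(0) * 0.724817 = 2.315564
  gamma(0) = 2.315564 / 0.724817 = 3.194689.
Therefore gamma(0) = 3.1947 (to 4 decimal places).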